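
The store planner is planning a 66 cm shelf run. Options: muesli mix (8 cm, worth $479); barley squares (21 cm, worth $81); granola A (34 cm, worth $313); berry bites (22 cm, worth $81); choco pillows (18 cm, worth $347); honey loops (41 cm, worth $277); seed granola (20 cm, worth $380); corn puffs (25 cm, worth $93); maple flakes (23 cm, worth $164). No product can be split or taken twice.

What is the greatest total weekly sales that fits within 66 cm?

1206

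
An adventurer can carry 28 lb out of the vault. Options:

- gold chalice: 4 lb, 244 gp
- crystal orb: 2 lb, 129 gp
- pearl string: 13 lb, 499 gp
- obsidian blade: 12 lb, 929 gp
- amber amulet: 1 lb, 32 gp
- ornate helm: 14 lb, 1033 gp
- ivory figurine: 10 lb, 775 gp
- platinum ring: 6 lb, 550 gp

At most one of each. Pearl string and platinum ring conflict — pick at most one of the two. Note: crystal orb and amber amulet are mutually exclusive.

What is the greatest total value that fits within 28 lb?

2254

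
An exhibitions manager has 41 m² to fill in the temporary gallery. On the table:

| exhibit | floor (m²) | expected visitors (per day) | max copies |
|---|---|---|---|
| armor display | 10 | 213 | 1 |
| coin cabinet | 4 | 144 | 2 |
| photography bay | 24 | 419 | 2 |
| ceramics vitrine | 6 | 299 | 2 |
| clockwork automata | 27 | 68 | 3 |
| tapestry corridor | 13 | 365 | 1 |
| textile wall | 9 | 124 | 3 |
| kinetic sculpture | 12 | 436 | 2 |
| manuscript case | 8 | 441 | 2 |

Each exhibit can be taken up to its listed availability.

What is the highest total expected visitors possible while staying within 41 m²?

1916

By expected visitors per m²: manuscript case 55.12, ceramics vitrine 49.83, kinetic sculpture 36.33 lead.
Taking 2×ceramics vitrine + kinetic sculpture + 2×manuscript case: 40 m² used, 1916 in expected visitors.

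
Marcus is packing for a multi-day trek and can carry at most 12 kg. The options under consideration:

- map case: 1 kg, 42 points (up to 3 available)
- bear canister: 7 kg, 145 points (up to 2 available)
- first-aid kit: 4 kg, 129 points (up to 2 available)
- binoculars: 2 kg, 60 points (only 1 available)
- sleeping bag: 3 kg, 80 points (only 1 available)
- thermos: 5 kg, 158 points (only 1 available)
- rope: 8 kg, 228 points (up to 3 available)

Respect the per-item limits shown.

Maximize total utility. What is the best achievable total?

413

Greedy by ratio would take 3×map case + 2×first-aid kit: 11 kg used, total 384.
Dropping first-aid kit frees 4 kg; slotting in thermos (5 kg) lifts the total to 413 at 12 kg.
Every other selection either busts 12 kg or exceeds an availability limit or fails to beat 413.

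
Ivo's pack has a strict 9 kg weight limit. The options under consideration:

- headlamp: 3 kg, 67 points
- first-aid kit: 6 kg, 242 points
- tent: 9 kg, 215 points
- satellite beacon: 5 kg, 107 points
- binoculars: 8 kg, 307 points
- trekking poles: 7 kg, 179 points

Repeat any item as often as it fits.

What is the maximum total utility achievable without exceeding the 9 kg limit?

309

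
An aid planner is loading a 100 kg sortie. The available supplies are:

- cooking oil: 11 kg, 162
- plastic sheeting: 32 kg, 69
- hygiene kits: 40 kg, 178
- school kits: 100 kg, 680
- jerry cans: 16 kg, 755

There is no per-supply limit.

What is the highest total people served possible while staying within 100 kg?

4530

By people served per kg: jerry cans 47.19, cooking oil 14.73, school kits 6.80, hygiene kits 4.45 lead.
The ratio ordering already packs tightly: 6×jerry cans, 96 kg, 4530.
Nothing else within 100 kg beats 4530.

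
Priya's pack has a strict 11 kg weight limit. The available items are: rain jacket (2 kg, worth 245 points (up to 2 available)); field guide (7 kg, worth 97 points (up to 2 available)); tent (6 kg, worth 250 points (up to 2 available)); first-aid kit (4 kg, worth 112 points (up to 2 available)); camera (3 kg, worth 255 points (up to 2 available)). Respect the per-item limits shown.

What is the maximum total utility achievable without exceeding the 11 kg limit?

1000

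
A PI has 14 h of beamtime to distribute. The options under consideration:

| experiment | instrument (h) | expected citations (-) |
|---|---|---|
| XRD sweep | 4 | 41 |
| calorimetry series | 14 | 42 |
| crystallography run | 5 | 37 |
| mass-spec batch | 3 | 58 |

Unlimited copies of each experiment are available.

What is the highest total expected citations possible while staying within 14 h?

232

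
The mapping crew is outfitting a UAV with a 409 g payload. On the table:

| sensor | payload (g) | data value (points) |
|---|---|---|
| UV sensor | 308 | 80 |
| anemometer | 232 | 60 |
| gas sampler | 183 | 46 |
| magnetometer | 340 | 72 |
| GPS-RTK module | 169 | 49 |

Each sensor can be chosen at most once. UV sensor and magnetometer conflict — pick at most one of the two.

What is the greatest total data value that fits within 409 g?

109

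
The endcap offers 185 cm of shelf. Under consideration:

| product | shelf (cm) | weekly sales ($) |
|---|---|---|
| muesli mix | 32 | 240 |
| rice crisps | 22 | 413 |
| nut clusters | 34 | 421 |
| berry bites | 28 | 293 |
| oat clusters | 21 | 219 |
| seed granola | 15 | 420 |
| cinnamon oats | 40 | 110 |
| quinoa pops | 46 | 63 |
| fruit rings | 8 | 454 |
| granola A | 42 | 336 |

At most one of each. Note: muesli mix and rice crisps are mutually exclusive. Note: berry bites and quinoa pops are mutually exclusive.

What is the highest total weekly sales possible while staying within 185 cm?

2556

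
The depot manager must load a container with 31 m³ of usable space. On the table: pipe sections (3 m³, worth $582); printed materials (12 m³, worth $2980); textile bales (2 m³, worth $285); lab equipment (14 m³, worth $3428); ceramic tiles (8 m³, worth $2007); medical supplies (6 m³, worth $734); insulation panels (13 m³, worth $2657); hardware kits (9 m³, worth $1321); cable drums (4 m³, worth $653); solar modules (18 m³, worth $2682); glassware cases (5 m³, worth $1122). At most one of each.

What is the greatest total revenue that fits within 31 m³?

7530

By revenue per m³: ceramic tiles 250.88, printed materials 248.33, lab equipment 244.86 lead.
Taking the top-ratio shipments first gives pipe sections + printed materials + textile bales + ceramic tiles + glassware cases for 6976 (30 m³).
Dropping pipe sections and textile bales and ceramic tiles frees 13 m³; slotting in lab equipment (14 m³) lifts the total to 7530 at 31 m³.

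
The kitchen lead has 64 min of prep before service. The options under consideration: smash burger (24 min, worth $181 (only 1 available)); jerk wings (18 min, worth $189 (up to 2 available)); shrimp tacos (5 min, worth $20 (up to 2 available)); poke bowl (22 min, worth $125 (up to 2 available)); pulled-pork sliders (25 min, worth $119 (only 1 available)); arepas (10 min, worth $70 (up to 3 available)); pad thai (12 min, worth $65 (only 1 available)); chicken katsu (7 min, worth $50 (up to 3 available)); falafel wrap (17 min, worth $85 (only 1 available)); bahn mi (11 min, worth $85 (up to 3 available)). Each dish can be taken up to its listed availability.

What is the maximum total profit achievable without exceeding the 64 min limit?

583

Density check — jerk wings 10.50, bahn mi 7.73, smash burger 7.54 are the best per min.
Filling by ratio: 2×jerk wings + shrimp tacos + 2×bahn mi for 568, with 1 min left unused.
The 16 min tied up in shrimp tacos and bahn mi is better spent on arepas + chicken katsu — total rises to 583 (64 min).
Nothing else within 64 min beats 583.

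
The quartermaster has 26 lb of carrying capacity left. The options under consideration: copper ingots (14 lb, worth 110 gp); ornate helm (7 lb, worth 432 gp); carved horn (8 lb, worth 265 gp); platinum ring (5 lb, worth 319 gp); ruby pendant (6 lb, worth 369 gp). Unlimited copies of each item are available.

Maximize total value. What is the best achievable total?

1645

Filling by ratio: 5×platinum ring for 1595, with 1 lb left unused.
The 5 lb tied up in platinum ring is better spent on ruby pendant — total rises to 1645 (26 lb).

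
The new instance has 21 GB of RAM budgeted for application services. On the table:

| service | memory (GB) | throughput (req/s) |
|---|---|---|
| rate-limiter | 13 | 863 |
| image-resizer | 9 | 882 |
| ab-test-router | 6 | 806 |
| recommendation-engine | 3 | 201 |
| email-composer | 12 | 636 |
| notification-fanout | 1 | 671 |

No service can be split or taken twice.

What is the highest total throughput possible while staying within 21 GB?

By throughput per GB: notification-fanout 671.00, ab-test-router 134.33, image-resizer 98.00 lead.
The ratio ordering already packs tightly: image-resizer + ab-test-router + recommendation-engine + notification-fanout, 19 GB, 2560.
The closest alternative, image-resizer + ab-test-router + notification-fanout, reaches only 2359.

2560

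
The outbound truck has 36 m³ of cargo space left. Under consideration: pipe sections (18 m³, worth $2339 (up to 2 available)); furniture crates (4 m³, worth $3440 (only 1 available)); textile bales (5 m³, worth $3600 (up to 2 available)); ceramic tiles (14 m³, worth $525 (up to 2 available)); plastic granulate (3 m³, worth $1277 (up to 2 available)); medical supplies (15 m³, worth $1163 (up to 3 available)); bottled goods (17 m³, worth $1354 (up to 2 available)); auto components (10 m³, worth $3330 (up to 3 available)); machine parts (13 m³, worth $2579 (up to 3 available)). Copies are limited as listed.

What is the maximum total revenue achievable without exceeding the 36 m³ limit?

17300

Taking the top-ratio shipments first gives furniture crates + 2×textile bales + 2×plastic granulate + auto components for 16524 (30 m³).
Replace 2×plastic granulate with auto components: the trade gains 776 net, giving 17300 at 34 m³.
Every other selection either busts 36 m³ or exceeds an availability limit or fails to beat 17300.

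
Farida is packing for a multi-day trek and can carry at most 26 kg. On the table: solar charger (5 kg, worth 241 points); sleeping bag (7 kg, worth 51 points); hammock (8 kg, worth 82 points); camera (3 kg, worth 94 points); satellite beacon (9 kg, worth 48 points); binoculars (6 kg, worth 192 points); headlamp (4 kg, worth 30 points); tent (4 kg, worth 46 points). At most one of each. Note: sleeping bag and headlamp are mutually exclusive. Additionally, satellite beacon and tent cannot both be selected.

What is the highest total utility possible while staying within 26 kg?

By utility per kg: solar charger 48.20, binoculars 32.00, camera 31.33, tent 11.50 lead.
Taking solar charger + hammock + camera + binoculars + tent: 26 kg used, 655 in utility.

655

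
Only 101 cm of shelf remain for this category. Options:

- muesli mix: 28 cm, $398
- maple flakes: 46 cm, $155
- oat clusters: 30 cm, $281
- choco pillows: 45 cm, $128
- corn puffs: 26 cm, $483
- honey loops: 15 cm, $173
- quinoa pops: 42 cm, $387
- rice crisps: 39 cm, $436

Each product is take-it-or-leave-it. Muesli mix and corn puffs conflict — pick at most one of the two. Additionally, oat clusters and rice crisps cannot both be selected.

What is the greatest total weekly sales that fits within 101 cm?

1151

Taking oat clusters + corn puffs + quinoa pops: 98 cm used, 1151 in weekly sales.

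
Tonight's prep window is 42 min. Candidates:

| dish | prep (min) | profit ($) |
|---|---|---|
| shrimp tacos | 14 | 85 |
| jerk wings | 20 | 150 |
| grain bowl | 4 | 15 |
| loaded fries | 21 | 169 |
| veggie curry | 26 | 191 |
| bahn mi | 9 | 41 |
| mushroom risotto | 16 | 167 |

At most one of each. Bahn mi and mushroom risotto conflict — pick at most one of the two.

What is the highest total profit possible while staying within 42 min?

Taking the top-ratio dishes first gives grain bowl + loaded fries + mushroom risotto for 351 (41 min).
Dropping grain bowl and loaded fries frees 25 min; slotting in veggie curry (26 min) lifts the total to 358 at 42 min.
An exhaustive check of the 128 subsets confirms 358.

358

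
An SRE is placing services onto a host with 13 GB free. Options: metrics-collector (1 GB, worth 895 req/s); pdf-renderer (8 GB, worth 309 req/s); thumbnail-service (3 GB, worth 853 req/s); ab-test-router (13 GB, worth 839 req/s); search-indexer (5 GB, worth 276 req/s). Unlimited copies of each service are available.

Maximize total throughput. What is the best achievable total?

Taking 13×metrics-collector: 13 GB used, 11635 in throughput.
Nothing else within 13 GB beats 11635.

11635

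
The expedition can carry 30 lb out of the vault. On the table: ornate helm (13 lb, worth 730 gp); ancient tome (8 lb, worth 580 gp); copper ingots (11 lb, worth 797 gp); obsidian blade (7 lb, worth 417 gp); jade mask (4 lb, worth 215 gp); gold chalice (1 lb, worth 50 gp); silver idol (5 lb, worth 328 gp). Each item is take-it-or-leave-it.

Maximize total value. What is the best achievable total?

2009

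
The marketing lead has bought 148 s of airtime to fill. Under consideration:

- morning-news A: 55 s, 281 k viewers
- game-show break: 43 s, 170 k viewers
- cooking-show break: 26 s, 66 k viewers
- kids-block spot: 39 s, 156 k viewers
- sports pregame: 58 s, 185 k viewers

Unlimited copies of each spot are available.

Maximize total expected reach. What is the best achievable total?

628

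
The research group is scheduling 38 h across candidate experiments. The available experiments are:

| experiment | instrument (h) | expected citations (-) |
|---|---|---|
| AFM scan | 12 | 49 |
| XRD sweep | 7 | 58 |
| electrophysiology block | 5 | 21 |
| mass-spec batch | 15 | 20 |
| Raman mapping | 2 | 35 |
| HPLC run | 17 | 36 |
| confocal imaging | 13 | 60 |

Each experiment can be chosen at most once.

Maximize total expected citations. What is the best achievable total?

202

Density check — Raman mapping 17.50, XRD sweep 8.29, confocal imaging 4.62, electrophysiology block 4.20 are the best per h.
Taking the top-ratio experiments first gives XRD sweep + electrophysiology block + Raman mapping + confocal imaging for 174 (27 h).
Dropping electrophysiology block frees 5 h; slotting in AFM scan (12 h) lifts the total to 202 at 34 h.
The closest alternative, AFM scan + XRD sweep + electrophysiology block + confocal imaging, reaches only 188.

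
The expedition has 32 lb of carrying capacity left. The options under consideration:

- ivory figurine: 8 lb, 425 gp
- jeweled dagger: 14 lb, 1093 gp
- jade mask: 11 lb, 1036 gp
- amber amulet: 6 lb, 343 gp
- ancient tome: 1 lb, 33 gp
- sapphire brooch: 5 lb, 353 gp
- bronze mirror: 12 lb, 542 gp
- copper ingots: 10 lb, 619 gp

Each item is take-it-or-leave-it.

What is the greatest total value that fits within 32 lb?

2515

Best packing: jeweled dagger + jade mask + ancient tome + sapphire brooch — 31 lb, 2515 total.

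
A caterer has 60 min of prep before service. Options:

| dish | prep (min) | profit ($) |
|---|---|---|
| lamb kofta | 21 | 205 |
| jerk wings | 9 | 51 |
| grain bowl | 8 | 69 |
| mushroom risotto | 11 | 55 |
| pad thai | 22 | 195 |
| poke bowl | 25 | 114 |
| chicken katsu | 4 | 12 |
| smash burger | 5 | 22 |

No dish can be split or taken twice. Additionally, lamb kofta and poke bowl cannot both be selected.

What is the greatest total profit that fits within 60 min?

520

Lamb kofta + jerk wings + grain bowl + pad thai uses 60 of the 60 min and totals 520.
Every other selection either busts 60 min or breaks a pairing rule or fails to beat 520.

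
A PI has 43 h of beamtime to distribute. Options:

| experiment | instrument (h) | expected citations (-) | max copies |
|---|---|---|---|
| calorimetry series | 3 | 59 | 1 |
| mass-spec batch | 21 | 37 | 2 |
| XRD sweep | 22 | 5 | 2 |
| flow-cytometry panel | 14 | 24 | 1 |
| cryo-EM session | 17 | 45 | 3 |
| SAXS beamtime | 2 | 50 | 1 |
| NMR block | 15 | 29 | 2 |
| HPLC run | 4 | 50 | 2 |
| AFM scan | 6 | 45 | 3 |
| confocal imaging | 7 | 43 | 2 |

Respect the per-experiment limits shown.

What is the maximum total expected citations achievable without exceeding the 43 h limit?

387

Density check — SAXS beamtime 25.00, calorimetry series 19.67, HPLC run 12.50, AFM scan 7.50 are the best per h.
Calorimetry series + SAXS beamtime + 2×HPLC run + 3×AFM scan + confocal imaging uses 38 of the 43 h and totals 387.
That's the maximum — no swap from here does better than 387.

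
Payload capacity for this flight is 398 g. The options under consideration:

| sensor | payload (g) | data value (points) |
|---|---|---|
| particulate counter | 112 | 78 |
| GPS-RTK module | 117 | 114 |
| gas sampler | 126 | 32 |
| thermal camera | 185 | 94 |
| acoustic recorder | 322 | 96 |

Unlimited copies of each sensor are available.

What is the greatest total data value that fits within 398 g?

342

Ranking by ratio (data value/g): GPS-RTK module 0.97, particulate counter 0.70, thermal camera 0.51, acoustic recorder 0.30.
Best packing: 3×GPS-RTK module — 351 g, 342 total.
No other feasible combination exceeds 342.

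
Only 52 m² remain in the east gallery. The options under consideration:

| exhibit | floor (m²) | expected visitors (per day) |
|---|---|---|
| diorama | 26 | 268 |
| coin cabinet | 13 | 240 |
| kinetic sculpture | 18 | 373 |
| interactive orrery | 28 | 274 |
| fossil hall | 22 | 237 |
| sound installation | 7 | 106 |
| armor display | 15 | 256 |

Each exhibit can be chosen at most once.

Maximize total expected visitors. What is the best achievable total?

869

The ratio ordering already packs tightly: coin cabinet + kinetic sculpture + armor display, 46 m², 869.
The closest alternative, diorama + kinetic sculpture + sound installation, reaches only 747.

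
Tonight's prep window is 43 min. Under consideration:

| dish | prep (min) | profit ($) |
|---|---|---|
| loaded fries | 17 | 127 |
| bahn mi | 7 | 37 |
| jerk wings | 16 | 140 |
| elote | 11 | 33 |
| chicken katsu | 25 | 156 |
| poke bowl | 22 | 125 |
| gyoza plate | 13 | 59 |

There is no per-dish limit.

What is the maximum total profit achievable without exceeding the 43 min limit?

By profit per min: jerk wings 8.75, loaded fries 7.47, chicken katsu 6.24 lead.
Best packing: bahn mi + 2×jerk wings — 39 min, 317 total.
No other feasible combination exceeds 317.

317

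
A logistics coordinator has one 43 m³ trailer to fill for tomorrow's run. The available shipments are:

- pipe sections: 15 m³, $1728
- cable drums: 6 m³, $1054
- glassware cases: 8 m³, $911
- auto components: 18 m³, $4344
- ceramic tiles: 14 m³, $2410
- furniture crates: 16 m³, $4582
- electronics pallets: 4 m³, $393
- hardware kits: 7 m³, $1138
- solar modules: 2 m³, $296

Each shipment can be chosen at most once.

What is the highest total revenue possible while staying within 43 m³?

A density-first pass picks cable drums + auto components + furniture crates + solar modules — 10276 at 42 m³.
Replace cable drums with hardware kits: the trade gains 84 net, giving 10360 at 43 m³.
No other feasible combination exceeds 10360.

10360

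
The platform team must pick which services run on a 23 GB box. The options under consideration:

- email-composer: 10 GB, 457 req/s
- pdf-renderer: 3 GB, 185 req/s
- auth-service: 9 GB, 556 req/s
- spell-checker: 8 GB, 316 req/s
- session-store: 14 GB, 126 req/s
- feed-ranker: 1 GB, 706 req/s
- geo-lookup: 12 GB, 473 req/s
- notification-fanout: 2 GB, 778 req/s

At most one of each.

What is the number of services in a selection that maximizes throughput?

The maximum throughput within 23 GB is 2541.
pdf-renderer + auth-service + spell-checker + feed-ranker + notification-fanout hits 2541 at 23 GB.
All optima have 5 services.

5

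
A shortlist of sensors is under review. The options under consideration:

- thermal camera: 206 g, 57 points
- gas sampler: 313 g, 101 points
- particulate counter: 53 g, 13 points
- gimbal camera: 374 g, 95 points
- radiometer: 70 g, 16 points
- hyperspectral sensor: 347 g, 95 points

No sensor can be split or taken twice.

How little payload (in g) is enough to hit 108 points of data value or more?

366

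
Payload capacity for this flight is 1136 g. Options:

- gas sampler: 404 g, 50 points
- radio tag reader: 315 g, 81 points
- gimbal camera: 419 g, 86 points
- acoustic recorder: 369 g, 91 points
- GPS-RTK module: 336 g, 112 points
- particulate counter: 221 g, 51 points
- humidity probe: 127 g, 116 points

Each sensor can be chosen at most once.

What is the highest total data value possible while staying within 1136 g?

370

A density-first pass picks radio tag reader + GPS-RTK module + particulate counter + humidity probe — 360 at 999 g.
Dropping radio tag reader frees 315 g; slotting in acoustic recorder (369 g) lifts the total to 370 at 1053 g.
Nothing else within 1136 g beats 370.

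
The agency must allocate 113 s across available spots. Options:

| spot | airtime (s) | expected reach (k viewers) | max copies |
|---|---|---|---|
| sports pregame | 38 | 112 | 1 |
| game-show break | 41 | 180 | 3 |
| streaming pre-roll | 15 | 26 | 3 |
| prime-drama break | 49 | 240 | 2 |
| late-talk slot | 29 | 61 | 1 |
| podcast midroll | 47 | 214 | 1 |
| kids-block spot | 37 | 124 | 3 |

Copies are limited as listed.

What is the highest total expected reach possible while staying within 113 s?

506

Taking streaming pre-roll + 2×prime-drama break: 113 s used, 506 in expected reach.
Nothing else within 113 s beats 506.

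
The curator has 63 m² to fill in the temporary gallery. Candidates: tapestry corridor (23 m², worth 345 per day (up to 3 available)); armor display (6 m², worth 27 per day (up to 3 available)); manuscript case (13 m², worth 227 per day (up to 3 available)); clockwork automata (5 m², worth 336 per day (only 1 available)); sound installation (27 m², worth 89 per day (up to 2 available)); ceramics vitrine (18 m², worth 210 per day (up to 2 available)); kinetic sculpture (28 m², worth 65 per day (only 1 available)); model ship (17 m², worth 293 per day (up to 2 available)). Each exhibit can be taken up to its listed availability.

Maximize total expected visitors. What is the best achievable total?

By expected visitors per m²: clockwork automata 67.20, manuscript case 17.46, model ship 17.24, tapestry corridor 15.00 lead.
The ratio ordering already packs tightly: 3×manuscript case + clockwork automata + model ship, 61 m², 1310.

1310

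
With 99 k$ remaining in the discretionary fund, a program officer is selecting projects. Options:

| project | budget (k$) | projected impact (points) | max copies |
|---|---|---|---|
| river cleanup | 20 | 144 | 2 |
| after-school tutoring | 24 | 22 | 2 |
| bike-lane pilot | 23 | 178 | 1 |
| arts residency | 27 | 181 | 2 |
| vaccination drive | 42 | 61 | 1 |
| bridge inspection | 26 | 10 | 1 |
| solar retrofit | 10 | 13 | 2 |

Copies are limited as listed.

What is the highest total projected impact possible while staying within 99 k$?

The ratio heuristic lands on 2×river cleanup + bike-lane pilot + arts residency (647) but leaves 9 k$ idle.
Replace river cleanup with arts residency: the trade gains 37 net, giving 684 at 97 k$.

684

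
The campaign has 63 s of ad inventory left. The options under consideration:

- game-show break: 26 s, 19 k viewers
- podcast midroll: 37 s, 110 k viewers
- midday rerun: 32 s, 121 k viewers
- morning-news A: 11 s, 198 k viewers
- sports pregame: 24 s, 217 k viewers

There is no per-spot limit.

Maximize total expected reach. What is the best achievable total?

5×morning-news A uses 55 of the 63 s and totals 990.

990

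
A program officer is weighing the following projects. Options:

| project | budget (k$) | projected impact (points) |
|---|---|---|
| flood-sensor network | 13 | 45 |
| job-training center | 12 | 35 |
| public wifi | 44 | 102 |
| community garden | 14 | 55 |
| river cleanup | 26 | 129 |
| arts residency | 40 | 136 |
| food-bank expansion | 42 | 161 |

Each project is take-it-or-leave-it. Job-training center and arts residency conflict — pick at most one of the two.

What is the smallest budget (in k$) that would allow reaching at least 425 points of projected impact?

107

Look for the lowest-budget combination reaching 425.
Taking flood-sensor network + job-training center + community garden + river cleanup + food-bank expansion gives 425 (≥ 425) for 107 k$.
No combination under 107 k$ hits 425.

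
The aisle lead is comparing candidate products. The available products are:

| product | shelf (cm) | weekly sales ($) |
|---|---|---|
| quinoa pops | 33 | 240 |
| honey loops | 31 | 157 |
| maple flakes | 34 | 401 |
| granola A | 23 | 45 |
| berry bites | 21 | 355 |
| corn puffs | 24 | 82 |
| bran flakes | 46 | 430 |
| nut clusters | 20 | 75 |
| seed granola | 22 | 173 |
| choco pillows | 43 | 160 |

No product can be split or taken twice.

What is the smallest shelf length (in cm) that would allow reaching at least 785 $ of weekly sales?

Look for the lowest-shelf combination reaching 785.
Taking berry bites + bran flakes gives 785 (≥ 785) for 67 cm.
Any bundle with less than 67 cm falls short of 785.

67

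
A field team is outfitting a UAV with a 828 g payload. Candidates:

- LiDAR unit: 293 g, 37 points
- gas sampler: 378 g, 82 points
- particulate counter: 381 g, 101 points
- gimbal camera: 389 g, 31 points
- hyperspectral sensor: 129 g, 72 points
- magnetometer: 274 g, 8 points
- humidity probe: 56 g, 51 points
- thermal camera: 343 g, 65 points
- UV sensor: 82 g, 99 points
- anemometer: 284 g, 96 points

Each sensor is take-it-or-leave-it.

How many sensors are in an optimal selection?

4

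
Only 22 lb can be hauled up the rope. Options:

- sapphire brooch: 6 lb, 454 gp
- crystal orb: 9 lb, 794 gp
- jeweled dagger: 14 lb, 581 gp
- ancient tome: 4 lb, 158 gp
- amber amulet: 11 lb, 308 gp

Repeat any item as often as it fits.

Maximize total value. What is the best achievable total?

1746

2×crystal orb + ancient tome uses 22 of the 22 lb and totals 1746.
No other feasible combination exceeds 1746.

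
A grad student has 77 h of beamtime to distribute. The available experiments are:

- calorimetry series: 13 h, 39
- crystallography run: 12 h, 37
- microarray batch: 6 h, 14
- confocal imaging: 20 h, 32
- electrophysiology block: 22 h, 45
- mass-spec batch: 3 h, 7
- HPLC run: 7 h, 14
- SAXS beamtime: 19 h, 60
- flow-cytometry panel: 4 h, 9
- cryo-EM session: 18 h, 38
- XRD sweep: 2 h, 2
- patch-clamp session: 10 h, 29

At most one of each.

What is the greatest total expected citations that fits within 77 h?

212

Taking the top-ratio experiments first gives calorimetry series + crystallography run + microarray batch + mass-spec batch + HPLC run + SAXS beamtime + flow-cytometry panel + XRD sweep + patch-clamp session for 211 (76 h).
But calorimetry series + crystallography run + SAXS beamtime + flow-cytometry panel + cryo-EM session + patch-clamp session fits in 76 h and reaches 212.
Nothing else within 77 h beats 212.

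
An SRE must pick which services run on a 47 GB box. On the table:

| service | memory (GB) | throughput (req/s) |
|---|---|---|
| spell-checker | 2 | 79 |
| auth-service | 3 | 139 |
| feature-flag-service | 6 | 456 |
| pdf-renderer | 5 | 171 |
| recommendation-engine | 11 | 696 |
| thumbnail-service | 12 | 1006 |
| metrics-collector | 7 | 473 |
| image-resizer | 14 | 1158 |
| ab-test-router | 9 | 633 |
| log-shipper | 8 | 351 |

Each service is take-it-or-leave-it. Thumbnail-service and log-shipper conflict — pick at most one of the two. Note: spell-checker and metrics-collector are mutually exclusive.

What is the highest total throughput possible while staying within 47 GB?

3493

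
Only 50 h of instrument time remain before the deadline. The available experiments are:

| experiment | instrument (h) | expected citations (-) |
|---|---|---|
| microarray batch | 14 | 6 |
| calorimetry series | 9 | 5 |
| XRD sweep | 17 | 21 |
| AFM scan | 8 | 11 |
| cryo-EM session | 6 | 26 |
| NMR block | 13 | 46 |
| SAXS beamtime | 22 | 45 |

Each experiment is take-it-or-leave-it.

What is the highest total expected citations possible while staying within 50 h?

Best packing: AFM scan + cryo-EM session + NMR block + SAXS beamtime — 49 h, 128 total.
Nothing else within 50 h beats 128.

128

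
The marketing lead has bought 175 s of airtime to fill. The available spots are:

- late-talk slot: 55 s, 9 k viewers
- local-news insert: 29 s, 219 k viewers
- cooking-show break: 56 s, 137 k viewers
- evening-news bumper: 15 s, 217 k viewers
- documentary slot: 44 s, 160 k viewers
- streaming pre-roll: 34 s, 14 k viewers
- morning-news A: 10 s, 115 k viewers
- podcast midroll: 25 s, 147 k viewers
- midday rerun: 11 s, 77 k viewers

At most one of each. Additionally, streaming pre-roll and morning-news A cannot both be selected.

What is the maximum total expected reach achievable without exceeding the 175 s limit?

935

Taking local-news insert + evening-news bumper + documentary slot + morning-news A + podcast midroll + midday rerun: 134 s used, 935 in expected reach.
That's the maximum — no feasible swap from here does better than 935.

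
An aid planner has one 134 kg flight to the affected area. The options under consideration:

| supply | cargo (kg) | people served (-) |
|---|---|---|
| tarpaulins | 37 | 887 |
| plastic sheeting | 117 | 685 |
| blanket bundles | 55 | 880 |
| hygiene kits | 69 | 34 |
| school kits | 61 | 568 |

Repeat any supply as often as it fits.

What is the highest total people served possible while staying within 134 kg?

The ratio ordering already packs tightly: 3×tarpaulins, 111 kg, 2661.

2661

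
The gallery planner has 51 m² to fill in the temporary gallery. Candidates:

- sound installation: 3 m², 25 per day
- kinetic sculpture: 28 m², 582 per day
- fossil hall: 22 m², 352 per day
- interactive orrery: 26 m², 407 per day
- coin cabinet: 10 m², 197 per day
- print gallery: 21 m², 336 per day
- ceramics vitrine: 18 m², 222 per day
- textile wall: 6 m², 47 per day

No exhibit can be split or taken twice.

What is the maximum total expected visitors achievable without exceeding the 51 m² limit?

934

By expected visitors per m²: kinetic sculpture 20.79, coin cabinet 19.70, fossil hall 16.00, print gallery 16.00 lead.
Greedy by ratio would take sound installation + kinetic sculpture + coin cabinet + textile wall: 47 m² used, total 851.
Dropping sound installation and coin cabinet and textile wall frees 19 m²; slotting in fossil hall (22 m²) lifts the total to 934 at 50 m².
The spare 1 m² is too small for any remaining exhibit, and no exchange beats 934.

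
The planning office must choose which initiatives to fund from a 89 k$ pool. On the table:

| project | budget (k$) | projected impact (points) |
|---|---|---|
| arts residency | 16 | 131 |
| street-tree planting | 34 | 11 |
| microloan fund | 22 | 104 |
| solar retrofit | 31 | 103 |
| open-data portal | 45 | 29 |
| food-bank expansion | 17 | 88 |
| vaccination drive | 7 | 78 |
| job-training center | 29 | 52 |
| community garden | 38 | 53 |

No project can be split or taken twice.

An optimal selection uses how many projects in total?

4

Best achievable projected impact is 426.
arts residency + microloan fund + solar retrofit + food-bank expansion hits 426 at 86 k$.
Any selection reaching 426 contains exactly 4 projects.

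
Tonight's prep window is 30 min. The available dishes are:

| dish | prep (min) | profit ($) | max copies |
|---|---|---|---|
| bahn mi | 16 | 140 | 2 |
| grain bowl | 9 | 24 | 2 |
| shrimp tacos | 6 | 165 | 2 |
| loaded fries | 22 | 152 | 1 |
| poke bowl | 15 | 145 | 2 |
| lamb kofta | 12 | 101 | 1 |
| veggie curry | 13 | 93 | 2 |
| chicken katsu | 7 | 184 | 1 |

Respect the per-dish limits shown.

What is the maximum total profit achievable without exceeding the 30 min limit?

538

Grain bowl + 2×shrimp tacos + chicken katsu uses 28 of the 30 min and totals 538.
The spare 2 min is too small for any remaining dish, and no exchange beats 538.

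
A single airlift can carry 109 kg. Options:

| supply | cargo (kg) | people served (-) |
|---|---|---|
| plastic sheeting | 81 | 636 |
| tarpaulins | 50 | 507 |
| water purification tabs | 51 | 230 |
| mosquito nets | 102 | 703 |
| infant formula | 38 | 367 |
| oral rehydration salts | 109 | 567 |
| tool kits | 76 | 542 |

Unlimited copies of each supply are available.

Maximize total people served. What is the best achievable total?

Taking 2×tarpaulins: 100 kg used, 1014 in people served.
Every other selection either busts 109 kg or fails to beat 1014.

1014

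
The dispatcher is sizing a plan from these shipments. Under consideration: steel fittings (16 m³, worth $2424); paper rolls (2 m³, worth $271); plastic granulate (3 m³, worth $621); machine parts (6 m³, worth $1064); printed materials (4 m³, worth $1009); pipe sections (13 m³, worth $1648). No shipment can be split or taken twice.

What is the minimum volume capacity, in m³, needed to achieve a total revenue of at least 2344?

Look for the lowest-volume combination reaching 2344.
paper rolls + machine parts + printed materials: 2344 revenue at 12 m³.
Any bundle with less than 12 m³ falls short of 2344.

12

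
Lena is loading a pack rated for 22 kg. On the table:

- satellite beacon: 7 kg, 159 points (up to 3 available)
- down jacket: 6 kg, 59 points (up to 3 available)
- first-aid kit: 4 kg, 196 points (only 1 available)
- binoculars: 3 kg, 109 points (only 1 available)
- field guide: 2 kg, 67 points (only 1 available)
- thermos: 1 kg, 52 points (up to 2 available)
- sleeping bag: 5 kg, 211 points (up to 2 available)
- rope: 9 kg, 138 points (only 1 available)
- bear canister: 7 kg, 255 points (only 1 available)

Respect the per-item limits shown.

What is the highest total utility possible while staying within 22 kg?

Ranking by ratio (utility/kg): thermos 52.00, first-aid kit 49.00, sleeping bag 42.20.
Taking the top-ratio items first gives first-aid kit + binoculars + field guide + 2×thermos + 2×sleeping bag for 898 (21 kg).
Dropping binoculars and field guide and thermos frees 6 kg; slotting in bear canister (7 kg) lifts the total to 925 at 22 kg.

925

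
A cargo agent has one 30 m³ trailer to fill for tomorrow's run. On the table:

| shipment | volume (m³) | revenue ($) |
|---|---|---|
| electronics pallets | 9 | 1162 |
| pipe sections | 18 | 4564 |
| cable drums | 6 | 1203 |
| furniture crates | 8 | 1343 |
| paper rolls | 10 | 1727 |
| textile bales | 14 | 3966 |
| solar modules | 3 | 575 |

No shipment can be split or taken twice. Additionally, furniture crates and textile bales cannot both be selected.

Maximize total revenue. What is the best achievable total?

A density-first pass picks cable drums + textile bales + solar modules — 5744 at 23 m³.
Dropping solar modules frees 3 m³; slotting in paper rolls (10 m³) lifts the total to 6896 at 30 m³.
Every other selection either busts 30 m³ or breaks a pairing rule or fails to beat 6896.

6896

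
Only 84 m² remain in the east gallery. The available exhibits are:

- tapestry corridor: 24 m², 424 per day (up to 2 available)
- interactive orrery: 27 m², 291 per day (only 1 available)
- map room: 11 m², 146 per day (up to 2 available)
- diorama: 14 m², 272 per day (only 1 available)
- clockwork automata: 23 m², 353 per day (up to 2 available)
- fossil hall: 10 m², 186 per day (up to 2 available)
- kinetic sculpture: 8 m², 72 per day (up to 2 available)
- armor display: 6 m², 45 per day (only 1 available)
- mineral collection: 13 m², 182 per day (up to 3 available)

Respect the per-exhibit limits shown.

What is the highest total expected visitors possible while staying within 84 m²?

1492

Best packing: 2×tapestry corridor + diorama + 2×fossil hall — 82 m², 1492 total.
Nothing else within 84 m² beats 1492.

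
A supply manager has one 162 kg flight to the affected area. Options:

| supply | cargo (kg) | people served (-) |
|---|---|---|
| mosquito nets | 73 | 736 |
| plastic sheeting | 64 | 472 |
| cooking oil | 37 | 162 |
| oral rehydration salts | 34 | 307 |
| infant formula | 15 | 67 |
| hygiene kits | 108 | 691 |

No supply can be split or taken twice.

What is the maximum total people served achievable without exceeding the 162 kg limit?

1275

Filling by ratio: mosquito nets + cooking oil + oral rehydration salts + infant formula for 1272, with 3 kg left unused.
The 71 kg tied up in cooking oil and oral rehydration salts is better spent on plastic sheeting — total rises to 1275 (152 kg).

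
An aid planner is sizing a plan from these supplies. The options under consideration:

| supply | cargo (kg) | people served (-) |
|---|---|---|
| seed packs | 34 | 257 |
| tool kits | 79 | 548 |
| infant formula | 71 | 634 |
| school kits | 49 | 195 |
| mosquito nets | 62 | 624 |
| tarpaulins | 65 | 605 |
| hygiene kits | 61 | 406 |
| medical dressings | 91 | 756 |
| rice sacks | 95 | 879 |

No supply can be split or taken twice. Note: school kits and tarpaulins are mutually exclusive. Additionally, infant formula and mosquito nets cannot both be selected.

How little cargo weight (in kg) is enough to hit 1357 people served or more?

Minimise kg subject to total people served ≥ 1357.
mosquito nets + medical dressings reaches 1380 using 153 kg.
No combination under 153 kg hits 1357.

153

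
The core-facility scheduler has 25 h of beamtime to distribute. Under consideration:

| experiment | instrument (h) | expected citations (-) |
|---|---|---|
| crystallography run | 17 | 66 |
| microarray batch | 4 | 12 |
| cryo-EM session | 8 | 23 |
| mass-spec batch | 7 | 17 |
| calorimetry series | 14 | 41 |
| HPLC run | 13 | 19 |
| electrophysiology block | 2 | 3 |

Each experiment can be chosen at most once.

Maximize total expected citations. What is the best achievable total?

Density check — crystallography run 3.88, microarray batch 3.00, calorimetry series 2.93 are the best per h.
Greedy by ratio would take crystallography run + microarray batch + electrophysiology block: 23 h used, total 81.
Replace microarray batch and electrophysiology block with cryo-EM session: the trade gains 8 net, giving 89 at 25 h.
The closest alternative, crystallography run + mass-spec batch, reaches only 83.

89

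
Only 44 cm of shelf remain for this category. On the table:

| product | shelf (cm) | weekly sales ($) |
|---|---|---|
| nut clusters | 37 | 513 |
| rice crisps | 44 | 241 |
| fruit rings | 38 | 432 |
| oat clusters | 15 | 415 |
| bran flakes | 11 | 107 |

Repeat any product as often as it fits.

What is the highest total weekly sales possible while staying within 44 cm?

937

Ranking by ratio (weekly sales/cm): oat clusters 27.67, nut clusters 13.86, fruit rings 11.37.
2×oat clusters + bran flakes uses 41 of the 44 cm and totals 937.
That's the maximum — no swap from here does better than 937.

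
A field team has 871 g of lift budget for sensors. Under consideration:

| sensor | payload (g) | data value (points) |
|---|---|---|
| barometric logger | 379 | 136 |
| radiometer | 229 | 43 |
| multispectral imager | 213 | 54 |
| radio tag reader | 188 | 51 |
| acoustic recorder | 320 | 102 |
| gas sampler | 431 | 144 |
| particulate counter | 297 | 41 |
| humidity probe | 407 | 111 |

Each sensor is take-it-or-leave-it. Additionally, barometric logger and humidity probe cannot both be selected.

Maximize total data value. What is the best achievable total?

280

Barometric logger + gas sampler uses 810 of the 871 g and totals 280.
Next best is gas sampler + humidity probe at 255 (838 g) — short by 25.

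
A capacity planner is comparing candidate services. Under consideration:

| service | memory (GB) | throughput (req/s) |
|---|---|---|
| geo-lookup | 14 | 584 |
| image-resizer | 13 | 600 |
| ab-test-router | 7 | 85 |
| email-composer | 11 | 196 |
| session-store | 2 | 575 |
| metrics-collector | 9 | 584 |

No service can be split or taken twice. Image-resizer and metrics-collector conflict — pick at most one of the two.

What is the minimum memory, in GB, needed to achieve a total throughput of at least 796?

Minimise GB subject to total throughput ≥ 796.
session-store + metrics-collector: 1159 throughput at 11 GB.
No combination under 11 GB hits 796.

11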